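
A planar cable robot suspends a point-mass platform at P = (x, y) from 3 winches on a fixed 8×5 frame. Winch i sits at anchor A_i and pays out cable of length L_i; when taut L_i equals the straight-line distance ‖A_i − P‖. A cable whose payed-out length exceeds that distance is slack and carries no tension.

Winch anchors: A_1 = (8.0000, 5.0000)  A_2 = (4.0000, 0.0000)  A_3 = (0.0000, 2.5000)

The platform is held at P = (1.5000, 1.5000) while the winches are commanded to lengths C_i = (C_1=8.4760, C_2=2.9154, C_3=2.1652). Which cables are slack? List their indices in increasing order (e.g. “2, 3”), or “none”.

1, 3

cable 1: L_1 = ‖A_1−P‖ = 7.3824;  C_1 = 8.4760 → slack
cable 2: L_2 = ‖A_2−P‖ = 2.9155;  C_2 = 2.9154 → taut
cable 3: L_3 = ‖A_3−P‖ = 1.8028;  C_3 = 2.1652 → slack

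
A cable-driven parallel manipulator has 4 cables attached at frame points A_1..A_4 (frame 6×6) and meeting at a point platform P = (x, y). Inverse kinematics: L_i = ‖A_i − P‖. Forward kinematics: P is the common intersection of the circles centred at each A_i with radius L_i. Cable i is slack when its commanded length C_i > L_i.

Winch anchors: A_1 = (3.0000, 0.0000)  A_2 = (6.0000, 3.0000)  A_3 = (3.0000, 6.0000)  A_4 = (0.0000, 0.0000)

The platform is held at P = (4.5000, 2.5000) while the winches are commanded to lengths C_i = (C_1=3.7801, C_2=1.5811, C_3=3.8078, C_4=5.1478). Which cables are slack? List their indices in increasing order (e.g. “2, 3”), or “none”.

cable 1: L_1 = ‖A_1−P‖ = 2.9155;  C_1 = 3.7801 → slack
cable 2: L_2 = ‖A_2−P‖ = 1.5811;  C_2 = 1.5811 → taut
cable 3: L_3 = ‖A_3−P‖ = 3.8079;  C_3 = 3.8078 → taut
cable 4: L_4 = ‖A_4−P‖ = 5.1478;  C_4 = 5.1478 → taut

1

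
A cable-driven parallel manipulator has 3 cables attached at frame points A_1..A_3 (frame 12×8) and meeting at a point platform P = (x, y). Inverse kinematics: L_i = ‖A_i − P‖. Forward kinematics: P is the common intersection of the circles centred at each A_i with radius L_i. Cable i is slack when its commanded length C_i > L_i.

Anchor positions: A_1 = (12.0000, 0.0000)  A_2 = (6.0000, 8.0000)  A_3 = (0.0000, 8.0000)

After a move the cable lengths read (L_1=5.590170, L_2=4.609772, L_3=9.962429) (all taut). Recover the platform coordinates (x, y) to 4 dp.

(9.5000, 5.0000)

circle eqns → linear via eq_j − eq_1; set q_j = A_j·A_j − L_j²
q_1 = 144.0000+0.0000−31.2500 = 112.7500
12.0000·x − 16.0000·y = q_1−q_2 = 34.0000
24.0000·x − 16.0000·y = q_1−q_3 = 148.0000
solve first two rows → x=9.5000, y=5.0000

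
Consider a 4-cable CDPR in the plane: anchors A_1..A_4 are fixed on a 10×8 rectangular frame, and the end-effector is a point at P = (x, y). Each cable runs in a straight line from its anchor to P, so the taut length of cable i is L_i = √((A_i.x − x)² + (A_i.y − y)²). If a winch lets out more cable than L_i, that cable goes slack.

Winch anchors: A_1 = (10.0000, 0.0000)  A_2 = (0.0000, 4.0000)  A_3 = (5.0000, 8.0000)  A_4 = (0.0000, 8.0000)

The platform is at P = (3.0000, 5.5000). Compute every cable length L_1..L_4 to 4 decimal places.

(8.9022, 3.3541, 3.2016, 3.9051)

L_1 = √((10.0000−3.0000)² + (0.0000−5.5000)²) = 8.9022
L_2 = √((0.0000−3.0000)² + (4.0000−5.5000)²) = 3.3541
L_3 = √((5.0000−3.0000)² + (8.0000−5.5000)²) = 3.2016
L_4 = √((0.0000−3.0000)² + (8.0000−5.5000)²) = 3.9051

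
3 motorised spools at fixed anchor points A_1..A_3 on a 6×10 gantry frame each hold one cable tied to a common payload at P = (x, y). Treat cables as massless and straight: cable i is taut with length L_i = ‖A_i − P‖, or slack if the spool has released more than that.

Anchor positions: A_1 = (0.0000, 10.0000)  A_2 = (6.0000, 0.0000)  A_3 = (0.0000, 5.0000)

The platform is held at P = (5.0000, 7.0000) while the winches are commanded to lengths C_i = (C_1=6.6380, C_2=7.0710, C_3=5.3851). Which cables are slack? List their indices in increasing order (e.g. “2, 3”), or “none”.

i=1: geometric 5.8310 vs commanded 6.6380 ⇒ slack
i=2: geometric 7.0711 vs commanded 7.0710 ⇒ taut
i=3: geometric 5.3852 vs commanded 5.3851 ⇒ taut

1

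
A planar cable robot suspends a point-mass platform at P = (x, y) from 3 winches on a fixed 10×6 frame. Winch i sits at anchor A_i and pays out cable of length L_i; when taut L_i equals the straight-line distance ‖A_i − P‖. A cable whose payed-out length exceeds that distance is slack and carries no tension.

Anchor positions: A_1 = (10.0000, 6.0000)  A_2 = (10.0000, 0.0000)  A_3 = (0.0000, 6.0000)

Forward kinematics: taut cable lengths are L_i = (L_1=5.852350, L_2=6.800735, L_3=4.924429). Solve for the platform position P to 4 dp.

(4.5000, 4.0000)

each cable: (A_i−P)·(A_i−P) = L_i²; let c_i = ‖A_i‖²−L_i²
c_1 = 100.0000+36.0000−34.2500 = 101.7500
row 1: 0.0000x + 12.0000y = 48.0000  (c_2=53.7500)
row 2: 20.0000x + 0.0000y = 90.0000  (c_3=11.7500)
Cramer on rows 1–2 → x = 4.5000, y = 4.0000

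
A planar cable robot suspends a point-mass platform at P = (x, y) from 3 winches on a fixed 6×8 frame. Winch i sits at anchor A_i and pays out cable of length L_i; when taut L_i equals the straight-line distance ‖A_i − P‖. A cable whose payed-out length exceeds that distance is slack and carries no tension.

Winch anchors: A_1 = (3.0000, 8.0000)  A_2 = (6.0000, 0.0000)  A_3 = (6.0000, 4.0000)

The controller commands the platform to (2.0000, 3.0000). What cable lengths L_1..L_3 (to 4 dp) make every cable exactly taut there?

(5.0990, 5.0000, 4.1231)

L_1 = √((3.0000−2.0000)² + (8.0000−3.0000)²) = 5.0990
L_2 = √((6.0000−2.0000)² + (0.0000−3.0000)²) = 5.0000
L_3 = √((6.0000−2.0000)² + (4.0000−3.0000)²) = 4.1231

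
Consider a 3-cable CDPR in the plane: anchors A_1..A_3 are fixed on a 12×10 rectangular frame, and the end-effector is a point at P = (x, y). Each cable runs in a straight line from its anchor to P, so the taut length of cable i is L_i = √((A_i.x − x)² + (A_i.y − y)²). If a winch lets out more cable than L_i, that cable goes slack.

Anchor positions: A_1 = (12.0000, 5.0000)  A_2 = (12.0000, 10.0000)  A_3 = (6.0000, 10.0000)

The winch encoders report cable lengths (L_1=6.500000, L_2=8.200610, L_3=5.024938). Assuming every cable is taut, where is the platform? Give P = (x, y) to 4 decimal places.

(5.5000, 5.0000)

each cable: (A_i−P)·(A_i−P) = L_i²; let c_i = ‖A_i‖²−L_i²
c_1 = 144.0000+25.0000−42.2500 = 126.7500
row 1: 0.0000x − 10.0000y = -50.0000  (c_2=176.7500)
row 2: 12.0000x − 10.0000y = 16.0000  (c_3=110.7500)
Cramer on rows 1–2 → x = 5.5000, y = 5.0000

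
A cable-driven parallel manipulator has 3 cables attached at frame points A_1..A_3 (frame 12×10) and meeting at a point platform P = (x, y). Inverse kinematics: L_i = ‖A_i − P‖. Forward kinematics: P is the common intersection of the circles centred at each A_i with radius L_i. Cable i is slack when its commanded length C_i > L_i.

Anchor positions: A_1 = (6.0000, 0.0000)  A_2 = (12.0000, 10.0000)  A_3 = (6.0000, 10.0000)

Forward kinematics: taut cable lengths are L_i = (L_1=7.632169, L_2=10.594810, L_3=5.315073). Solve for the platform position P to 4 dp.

(2.0000, 6.5000)

circle eqns → linear via eq_j − eq_1; set c_j = A_j·A_j − L_j²
c_1 = 36.0000+0.0000−58.2500 = -22.2500
-12.0000·x − 20.0000·y = c_1−c_2 = -154.0000
0.0000·x − 20.0000·y = c_1−c_3 = -130.0000
solve first two rows → x=2.0000, y=6.5000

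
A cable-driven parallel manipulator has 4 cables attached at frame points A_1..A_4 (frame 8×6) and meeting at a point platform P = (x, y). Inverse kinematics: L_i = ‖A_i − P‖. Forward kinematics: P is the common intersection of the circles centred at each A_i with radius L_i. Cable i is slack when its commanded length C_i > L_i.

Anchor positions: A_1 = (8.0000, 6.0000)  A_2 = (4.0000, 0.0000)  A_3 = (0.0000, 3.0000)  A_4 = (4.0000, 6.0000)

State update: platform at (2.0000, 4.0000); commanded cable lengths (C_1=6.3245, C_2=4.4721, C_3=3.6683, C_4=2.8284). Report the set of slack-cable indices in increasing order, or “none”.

cable 1: √((6.0000)²+(2.0000)²)=6.3246, C_1=6.3245: taut
cable 2: √((2.0000)²+(-4.0000)²)=4.4721, C_2=4.4721: taut
cable 3: √((-2.0000)²+(-1.0000)²)=2.2361, C_3=3.6683: slack
cable 4: √((2.0000)²+(2.0000)²)=2.8284, C_4=2.8284: taut

3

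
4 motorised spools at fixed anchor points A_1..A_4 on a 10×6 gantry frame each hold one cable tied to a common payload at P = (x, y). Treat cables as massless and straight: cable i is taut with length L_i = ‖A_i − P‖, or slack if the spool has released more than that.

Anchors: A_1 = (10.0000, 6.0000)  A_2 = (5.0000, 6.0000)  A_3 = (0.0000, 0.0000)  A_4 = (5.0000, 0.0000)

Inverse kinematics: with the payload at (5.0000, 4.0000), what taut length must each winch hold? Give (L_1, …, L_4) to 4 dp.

cable 1: Δx=5.0000, Δy=2.0000; L_1 = √(Δx²+Δy²) = 5.3852
cable 2: Δx=0.0000, Δy=2.0000; L_2 = √(Δx²+Δy²) = 2.0000
cable 3: Δx=-5.0000, Δy=-4.0000; L_3 = √(Δx²+Δy²) = 6.4031
cable 4: Δx=0.0000, Δy=-4.0000; L_4 = √(Δx²+Δy²) = 4.0000

(5.3852, 2.0000, 6.4031, 4.0000)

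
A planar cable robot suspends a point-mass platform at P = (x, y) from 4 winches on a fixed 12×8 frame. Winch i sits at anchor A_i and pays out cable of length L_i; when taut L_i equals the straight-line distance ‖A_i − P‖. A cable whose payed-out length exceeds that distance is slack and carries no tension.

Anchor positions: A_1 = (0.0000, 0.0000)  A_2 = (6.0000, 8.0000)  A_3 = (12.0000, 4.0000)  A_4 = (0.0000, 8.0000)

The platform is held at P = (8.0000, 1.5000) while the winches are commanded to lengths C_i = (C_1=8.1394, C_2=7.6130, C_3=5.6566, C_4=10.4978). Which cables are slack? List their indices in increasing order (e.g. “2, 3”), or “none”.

cable 1: L_1 = ‖A_1−P‖ = 8.1394;  C_1 = 8.1394 → taut
cable 2: L_2 = ‖A_2−P‖ = 6.8007;  C_2 = 7.6130 → slack
cable 3: L_3 = ‖A_3−P‖ = 4.7170;  C_3 = 5.6566 → slack
cable 4: L_4 = ‖A_4−P‖ = 10.3078;  C_4 = 10.4978 → slack

2, 3, 4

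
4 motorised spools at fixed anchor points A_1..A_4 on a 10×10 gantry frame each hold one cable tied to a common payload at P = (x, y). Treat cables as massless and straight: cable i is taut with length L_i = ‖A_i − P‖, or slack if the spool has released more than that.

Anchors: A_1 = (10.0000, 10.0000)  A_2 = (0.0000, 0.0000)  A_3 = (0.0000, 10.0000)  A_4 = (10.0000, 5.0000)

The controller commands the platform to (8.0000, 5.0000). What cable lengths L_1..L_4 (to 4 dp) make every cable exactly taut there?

(5.3852, 9.4340, 9.4340, 2.0000)

L_1 = √((10.0000−8.0000)² + (10.0000−5.0000)²) = 5.3852
L_2 = √((0.0000−8.0000)² + (0.0000−5.0000)²) = 9.4340
L_3 = √((0.0000−8.0000)² + (10.0000−5.0000)²) = 9.4340
L_4 = √((10.0000−8.0000)² + (5.0000−5.0000)²) = 2.0000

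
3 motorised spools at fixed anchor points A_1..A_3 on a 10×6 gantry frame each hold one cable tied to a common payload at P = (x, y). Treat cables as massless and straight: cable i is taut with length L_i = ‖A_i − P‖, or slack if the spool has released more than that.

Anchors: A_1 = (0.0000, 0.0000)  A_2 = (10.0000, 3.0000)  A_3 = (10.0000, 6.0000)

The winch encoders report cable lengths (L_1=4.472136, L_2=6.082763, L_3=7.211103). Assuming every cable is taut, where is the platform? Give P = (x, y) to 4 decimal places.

circle eqns → linear via eq_j − eq_1; set q_j = A_j·A_j − L_j²
q_1 = 0.0000+0.0000−20.0000 = -20.0000
-20.0000·x − 6.0000·y = q_1−q_2 = -92.0000
-20.0000·x − 12.0000·y = q_1−q_3 = -104.0000
solve first two rows → x=4.0000, y=2.0000

(4.0000, 2.0000)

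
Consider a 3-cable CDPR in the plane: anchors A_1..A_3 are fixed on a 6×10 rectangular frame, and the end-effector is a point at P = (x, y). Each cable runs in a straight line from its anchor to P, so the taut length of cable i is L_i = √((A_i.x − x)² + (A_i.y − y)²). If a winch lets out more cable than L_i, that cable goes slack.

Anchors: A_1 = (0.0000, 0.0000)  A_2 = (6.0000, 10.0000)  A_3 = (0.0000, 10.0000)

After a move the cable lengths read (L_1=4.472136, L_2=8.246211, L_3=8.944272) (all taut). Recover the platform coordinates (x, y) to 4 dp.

circle eqns → linear via eq_j − eq_1; set c_j = A_j·A_j − L_j²
c_1 = 0.0000+0.0000−20.0000 = -20.0000
-12.0000·x − 20.0000·y = c_1−c_2 = -88.0000
0.0000·x − 20.0000·y = c_1−c_3 = -40.0000
solve first two rows → x=4.0000, y=2.0000

(4.0000, 2.0000)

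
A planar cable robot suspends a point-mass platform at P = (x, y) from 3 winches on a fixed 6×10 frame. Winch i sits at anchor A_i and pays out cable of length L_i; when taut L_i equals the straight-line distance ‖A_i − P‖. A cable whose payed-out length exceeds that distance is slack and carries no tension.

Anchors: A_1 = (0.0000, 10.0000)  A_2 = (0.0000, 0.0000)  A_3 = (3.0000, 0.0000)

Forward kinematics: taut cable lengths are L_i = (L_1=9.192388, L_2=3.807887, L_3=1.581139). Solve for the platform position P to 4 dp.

expand ‖A_i−P‖²=L_i² and subtract eq 1 (k_i ≔ ‖A_i‖²−L_i²)
k_1 = 0.0000+100.0000−84.5000 = 15.5000
eq1−eq2 → [0.0000  20.0000]·P = 30.0000
eq1−eq3 → [-6.0000  20.0000]·P = 9.0000
2×2 solve → P = (3.5000, 1.5000)

(3.5000, 1.5000)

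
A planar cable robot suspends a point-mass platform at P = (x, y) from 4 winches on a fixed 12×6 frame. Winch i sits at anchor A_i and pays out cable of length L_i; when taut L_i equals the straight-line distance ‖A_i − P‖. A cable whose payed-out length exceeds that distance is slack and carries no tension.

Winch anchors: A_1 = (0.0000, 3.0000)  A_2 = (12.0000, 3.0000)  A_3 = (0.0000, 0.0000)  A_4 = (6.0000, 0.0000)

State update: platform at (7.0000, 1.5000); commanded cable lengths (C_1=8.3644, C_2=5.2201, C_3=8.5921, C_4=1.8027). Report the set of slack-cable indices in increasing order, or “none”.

1, 3

cable 1: √((-7.0000)²+(1.5000)²)=7.1589, C_1=8.3644: slack
cable 2: √((5.0000)²+(1.5000)²)=5.2202, C_2=5.2201: taut
cable 3: √((-7.0000)²+(-1.5000)²)=7.1589, C_3=8.5921: slack
cable 4: √((-1.0000)²+(-1.5000)²)=1.8028, C_4=1.8027: taut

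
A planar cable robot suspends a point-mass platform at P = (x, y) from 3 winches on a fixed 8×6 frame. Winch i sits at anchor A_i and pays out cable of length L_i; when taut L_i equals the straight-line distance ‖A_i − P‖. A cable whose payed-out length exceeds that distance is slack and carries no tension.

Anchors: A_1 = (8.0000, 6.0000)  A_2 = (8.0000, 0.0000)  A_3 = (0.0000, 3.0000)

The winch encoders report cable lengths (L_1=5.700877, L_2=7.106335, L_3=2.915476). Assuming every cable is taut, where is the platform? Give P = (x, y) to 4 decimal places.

each cable: (A_i−P)·(A_i−P) = L_i²; let q_i = ‖A_i‖²−L_i²
q_1 = 64.0000+36.0000−32.5000 = 67.5000
row 1: 0.0000x + 12.0000y = 54.0000  (q_2=13.5000)
row 2: 16.0000x + 6.0000y = 67.0000  (q_3=0.5000)
Cramer on rows 1–2 → x = 2.5000, y = 4.5000

(2.5000, 4.5000)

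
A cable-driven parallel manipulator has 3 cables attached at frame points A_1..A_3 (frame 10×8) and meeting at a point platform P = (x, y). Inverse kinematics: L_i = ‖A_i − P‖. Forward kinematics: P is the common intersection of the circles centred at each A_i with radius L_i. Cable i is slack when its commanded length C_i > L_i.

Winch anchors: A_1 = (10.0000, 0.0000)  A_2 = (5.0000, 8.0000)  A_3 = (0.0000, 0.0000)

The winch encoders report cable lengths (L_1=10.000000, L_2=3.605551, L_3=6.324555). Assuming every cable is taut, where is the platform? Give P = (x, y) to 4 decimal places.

expand ‖A_i−P‖²=L_i² and subtract eq 1 (k_i ≔ ‖A_i‖²−L_i²)
k_1 = 100.0000+0.0000−100.0000 = 0.0000
eq1−eq2 → [10.0000  -16.0000]·P = -76.0000
eq1−eq3 → [20.0000  0.0000]·P = 40.0000
2×2 solve → P = (2.0000, 6.0000)

(2.0000, 6.0000)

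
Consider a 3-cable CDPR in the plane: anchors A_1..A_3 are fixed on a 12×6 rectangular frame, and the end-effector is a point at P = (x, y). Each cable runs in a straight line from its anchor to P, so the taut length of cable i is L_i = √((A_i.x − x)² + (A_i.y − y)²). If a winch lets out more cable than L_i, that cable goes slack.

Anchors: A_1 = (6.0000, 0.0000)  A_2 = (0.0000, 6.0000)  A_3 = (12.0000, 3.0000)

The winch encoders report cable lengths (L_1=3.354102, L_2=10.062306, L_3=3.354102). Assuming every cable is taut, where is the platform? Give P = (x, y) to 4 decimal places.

each cable: (A_i−P)·(A_i−P) = L_i²; let q_i = ‖A_i‖²−L_i²
q_1 = 36.0000+0.0000−11.2500 = 24.7500
row 1: 12.0000x − 12.0000y = 90.0000  (q_2=-65.2500)
row 2: -12.0000x − 6.0000y = -117.0000  (q_3=141.7500)
Cramer on rows 1–2 → x = 9.0000, y = 1.5000

(9.0000, 1.5000)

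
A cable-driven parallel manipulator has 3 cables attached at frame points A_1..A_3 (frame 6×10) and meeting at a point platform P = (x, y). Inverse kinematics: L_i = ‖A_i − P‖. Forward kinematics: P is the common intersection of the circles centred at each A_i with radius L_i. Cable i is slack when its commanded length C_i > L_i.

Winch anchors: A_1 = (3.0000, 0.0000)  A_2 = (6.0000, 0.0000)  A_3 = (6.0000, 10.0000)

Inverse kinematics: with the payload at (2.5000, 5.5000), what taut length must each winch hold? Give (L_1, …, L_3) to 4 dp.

(5.5227, 6.5192, 5.7009)

L_1 = √((3.0000−2.5000)² + (0.0000−5.5000)²) = 5.5227
L_2 = √((6.0000−2.5000)² + (0.0000−5.5000)²) = 6.5192
L_3 = √((6.0000−2.5000)² + (10.0000−5.5000)²) = 5.7009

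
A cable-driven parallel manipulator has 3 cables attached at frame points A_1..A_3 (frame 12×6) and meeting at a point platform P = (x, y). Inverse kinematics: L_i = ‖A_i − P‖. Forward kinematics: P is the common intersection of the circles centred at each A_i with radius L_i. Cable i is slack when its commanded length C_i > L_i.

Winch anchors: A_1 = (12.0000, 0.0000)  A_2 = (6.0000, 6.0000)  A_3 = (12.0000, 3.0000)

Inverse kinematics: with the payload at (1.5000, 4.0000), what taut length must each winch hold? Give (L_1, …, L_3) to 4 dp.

L_1 = √((12.0000−1.5000)² + (0.0000−4.0000)²) = 11.2361
L_2 = √((6.0000−1.5000)² + (6.0000−4.0000)²) = 4.9244
L_3 = √((12.0000−1.5000)² + (3.0000−4.0000)²) = 10.5475

(11.2361, 4.9244, 10.5475)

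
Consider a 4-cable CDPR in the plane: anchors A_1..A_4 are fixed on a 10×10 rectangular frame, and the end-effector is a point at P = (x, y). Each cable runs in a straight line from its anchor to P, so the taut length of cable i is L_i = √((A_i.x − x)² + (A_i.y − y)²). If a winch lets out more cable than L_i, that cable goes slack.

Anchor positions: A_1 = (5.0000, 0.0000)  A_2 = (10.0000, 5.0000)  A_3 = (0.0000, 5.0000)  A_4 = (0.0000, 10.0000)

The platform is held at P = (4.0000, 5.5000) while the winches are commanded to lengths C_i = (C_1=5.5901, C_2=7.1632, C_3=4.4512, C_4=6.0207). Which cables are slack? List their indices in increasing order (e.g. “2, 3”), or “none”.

i=1: geometric 5.5902 vs commanded 5.5901 ⇒ taut
i=2: geometric 6.0208 vs commanded 7.1632 ⇒ slack
i=3: geometric 4.0311 vs commanded 4.4512 ⇒ slack
i=4: geometric 6.0208 vs commanded 6.0207 ⇒ taut

2, 3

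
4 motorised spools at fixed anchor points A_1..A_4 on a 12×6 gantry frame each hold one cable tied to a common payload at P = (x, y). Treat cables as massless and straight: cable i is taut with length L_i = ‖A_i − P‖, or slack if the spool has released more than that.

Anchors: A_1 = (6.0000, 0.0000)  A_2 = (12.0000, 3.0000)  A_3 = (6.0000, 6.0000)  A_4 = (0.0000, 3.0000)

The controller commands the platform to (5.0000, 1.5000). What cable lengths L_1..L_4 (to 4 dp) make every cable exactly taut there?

(1.8028, 7.1589, 4.6098, 5.2202)

cable 1: Δx=1.0000, Δy=-1.5000; L_1 = √(Δx²+Δy²) = 1.8028
cable 2: Δx=7.0000, Δy=1.5000; L_2 = √(Δx²+Δy²) = 7.1589
cable 3: Δx=1.0000, Δy=4.5000; L_3 = √(Δx²+Δy²) = 4.6098
cable 4: Δx=-5.0000, Δy=1.5000; L_4 = √(Δx²+Δy²) = 5.2202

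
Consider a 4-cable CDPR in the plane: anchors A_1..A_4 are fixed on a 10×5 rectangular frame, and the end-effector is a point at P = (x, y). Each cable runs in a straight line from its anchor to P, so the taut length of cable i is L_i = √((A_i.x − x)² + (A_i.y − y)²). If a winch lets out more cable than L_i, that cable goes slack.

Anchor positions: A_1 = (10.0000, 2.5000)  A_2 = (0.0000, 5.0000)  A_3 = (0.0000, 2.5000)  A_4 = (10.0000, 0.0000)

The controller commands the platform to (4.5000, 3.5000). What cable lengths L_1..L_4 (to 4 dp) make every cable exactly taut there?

L_1 = √((10.0000−4.5000)² + (2.5000−3.5000)²) = 5.5902
L_2 = √((0.0000−4.5000)² + (5.0000−3.5000)²) = 4.7434
L_3 = √((0.0000−4.5000)² + (2.5000−3.5000)²) = 4.6098
L_4 = √((10.0000−4.5000)² + (0.0000−3.5000)²) = 6.5192

(5.5902, 4.7434, 4.6098, 6.5192)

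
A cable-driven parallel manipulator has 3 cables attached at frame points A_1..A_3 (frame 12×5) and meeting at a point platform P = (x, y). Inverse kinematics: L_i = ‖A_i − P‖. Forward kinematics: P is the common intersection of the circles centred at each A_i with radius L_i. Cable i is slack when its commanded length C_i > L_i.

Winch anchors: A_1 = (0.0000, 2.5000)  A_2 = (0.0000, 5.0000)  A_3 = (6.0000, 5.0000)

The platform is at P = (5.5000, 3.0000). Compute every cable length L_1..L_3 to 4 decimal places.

cable 1: Δx=-5.5000, Δy=-0.5000; L_1 = √(Δx²+Δy²) = 5.5227
cable 2: Δx=-5.5000, Δy=2.0000; L_2 = √(Δx²+Δy²) = 5.8523
cable 3: Δx=0.5000, Δy=2.0000; L_3 = √(Δx²+Δy²) = 2.0616

(5.5227, 5.8523, 2.0616)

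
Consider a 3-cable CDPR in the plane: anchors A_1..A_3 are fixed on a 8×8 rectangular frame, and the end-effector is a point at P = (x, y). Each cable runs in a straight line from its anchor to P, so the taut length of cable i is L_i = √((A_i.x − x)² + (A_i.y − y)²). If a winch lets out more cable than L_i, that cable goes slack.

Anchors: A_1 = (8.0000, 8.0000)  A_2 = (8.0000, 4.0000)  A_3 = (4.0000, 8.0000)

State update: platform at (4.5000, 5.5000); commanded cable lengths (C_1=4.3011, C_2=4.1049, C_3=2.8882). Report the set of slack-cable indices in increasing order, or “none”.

2, 3

cable 1: √((3.5000)²+(2.5000)²)=4.3012, C_1=4.3011: taut
cable 2: √((3.5000)²+(-1.5000)²)=3.8079, C_2=4.1049: slack
cable 3: √((-0.5000)²+(2.5000)²)=2.5495, C_3=2.8882: slack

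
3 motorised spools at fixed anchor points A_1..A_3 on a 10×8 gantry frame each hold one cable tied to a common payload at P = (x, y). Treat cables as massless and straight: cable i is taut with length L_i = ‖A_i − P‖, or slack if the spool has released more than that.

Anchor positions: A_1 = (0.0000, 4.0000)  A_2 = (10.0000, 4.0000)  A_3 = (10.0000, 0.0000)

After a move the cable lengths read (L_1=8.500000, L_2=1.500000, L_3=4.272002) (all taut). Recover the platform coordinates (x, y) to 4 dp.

(8.5000, 4.0000)

each cable: (A_i−P)·(A_i−P) = L_i²; let q_i = ‖A_i‖²−L_i²
q_1 = 0.0000+16.0000−72.2500 = -56.2500
row 1: -20.0000x + 0.0000y = -170.0000  (q_2=113.7500)
row 2: -20.0000x + 8.0000y = -138.0000  (q_3=81.7500)
Cramer on rows 1–2 → x = 8.5000, y = 4.0000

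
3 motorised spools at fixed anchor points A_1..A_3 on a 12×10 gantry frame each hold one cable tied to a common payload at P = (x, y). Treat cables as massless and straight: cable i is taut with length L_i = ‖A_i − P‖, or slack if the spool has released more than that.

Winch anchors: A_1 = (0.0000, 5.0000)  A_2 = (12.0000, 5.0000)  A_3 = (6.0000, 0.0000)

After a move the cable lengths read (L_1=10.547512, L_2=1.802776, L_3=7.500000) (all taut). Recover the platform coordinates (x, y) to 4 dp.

each cable: (A_i−P)·(A_i−P) = L_i²; let q_i = ‖A_i‖²−L_i²
q_1 = 0.0000+25.0000−111.2500 = -86.2500
row 1: -24.0000x + 0.0000y = -252.0000  (q_2=165.7500)
row 2: -12.0000x + 10.0000y = -66.0000  (q_3=-20.2500)
Cramer on rows 1–2 → x = 10.5000, y = 6.0000

(10.5000, 6.0000)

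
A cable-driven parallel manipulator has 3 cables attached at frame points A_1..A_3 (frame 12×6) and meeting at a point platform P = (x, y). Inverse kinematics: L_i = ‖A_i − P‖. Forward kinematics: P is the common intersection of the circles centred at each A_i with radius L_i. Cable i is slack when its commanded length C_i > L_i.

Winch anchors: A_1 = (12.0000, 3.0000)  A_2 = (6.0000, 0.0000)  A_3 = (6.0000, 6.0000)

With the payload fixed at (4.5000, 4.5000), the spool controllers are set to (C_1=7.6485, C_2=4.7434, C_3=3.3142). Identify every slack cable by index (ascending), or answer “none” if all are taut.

3

cable 1: √((7.5000)²+(-1.5000)²)=7.6485, C_1=7.6485: taut
cable 2: √((1.5000)²+(-4.5000)²)=4.7434, C_2=4.7434: taut
cable 3: √((1.5000)²+(1.5000)²)=2.1213, C_3=3.3142: slack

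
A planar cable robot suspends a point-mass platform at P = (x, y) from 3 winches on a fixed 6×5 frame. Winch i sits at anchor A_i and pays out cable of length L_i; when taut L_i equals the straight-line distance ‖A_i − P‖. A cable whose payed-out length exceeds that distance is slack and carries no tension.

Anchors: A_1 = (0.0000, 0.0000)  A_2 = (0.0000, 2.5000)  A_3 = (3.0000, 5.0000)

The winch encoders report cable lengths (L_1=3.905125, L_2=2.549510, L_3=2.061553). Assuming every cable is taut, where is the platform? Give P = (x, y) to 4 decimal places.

(2.5000, 3.0000)

each cable: (A_i−P)·(A_i−P) = L_i²; let k_i = ‖A_i‖²−L_i²
k_1 = 0.0000+0.0000−15.2500 = -15.2500
row 1: 0.0000x − 5.0000y = -15.0000  (k_2=-0.2500)
row 2: -6.0000x − 10.0000y = -45.0000  (k_3=29.7500)
Cramer on rows 1–2 → x = 2.5000, y = 3.0000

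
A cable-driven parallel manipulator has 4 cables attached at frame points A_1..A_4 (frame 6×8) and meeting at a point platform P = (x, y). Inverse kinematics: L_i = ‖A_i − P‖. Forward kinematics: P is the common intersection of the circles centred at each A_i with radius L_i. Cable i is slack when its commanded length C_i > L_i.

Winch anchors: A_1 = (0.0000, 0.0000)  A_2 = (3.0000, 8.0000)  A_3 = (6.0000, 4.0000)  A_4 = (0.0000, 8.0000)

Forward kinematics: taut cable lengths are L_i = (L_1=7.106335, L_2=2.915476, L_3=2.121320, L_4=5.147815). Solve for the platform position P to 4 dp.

each cable: (A_i−P)·(A_i−P) = L_i²; let c_i = ‖A_i‖²−L_i²
c_1 = 0.0000+0.0000−50.5000 = -50.5000
row 1: -6.0000x − 16.0000y = -115.0000  (c_2=64.5000)
row 2: -12.0000x − 8.0000y = -98.0000  (c_3=47.5000)
row 3: 0.0000x − 16.0000y = -88.0000  (c_4=37.5000)
Cramer on rows 1–2 → x = 4.5000, y = 5.5000
check cable 4: ‖A_4−P‖² = 26.5000 ≈ L_4² = 26.5000 ✓

(4.5000, 5.5000)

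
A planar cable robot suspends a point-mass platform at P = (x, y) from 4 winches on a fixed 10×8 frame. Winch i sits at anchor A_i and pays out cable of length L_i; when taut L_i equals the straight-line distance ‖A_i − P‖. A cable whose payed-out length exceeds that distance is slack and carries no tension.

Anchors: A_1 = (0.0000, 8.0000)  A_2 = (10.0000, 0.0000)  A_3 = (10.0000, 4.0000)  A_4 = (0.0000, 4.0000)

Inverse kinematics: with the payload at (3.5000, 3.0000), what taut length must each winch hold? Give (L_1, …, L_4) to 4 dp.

L_1 = √((0.0000−3.5000)² + (8.0000−3.0000)²) = 6.1033
L_2 = √((10.0000−3.5000)² + (0.0000−3.0000)²) = 7.1589
L_3 = √((10.0000−3.5000)² + (4.0000−3.0000)²) = 6.5765
L_4 = √((0.0000−3.5000)² + (4.0000−3.0000)²) = 3.6401

(6.1033, 7.1589, 6.5765, 3.6401)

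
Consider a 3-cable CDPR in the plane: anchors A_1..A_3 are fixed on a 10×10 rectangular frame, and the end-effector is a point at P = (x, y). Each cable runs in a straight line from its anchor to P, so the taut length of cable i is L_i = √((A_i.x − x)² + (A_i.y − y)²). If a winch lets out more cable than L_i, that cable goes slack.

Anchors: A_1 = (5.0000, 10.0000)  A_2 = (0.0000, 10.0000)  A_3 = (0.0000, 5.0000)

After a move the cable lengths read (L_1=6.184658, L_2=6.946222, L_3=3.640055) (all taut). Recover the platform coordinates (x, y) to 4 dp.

(3.5000, 4.0000)

each cable: (A_i−P)·(A_i−P) = L_i²; let c_i = ‖A_i‖²−L_i²
c_1 = 25.0000+100.0000−38.2500 = 86.7500
row 1: 10.0000x + 0.0000y = 35.0000  (c_2=51.7500)
row 2: 10.0000x + 10.0000y = 75.0000  (c_3=11.7500)
Cramer on rows 1–2 → x = 3.5000, y = 4.0000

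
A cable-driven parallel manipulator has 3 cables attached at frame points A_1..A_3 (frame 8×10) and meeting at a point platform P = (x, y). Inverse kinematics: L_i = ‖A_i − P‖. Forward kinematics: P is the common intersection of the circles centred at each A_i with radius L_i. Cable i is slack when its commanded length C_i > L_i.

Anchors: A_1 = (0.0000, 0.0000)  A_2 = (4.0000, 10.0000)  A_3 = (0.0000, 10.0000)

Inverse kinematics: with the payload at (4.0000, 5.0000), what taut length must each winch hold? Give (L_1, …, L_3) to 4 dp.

L_1 = √((0.0000−4.0000)² + (0.0000−5.0000)²) = 6.4031
L_2 = √((4.0000−4.0000)² + (10.0000−5.0000)²) = 5.0000
L_3 = √((0.0000−4.0000)² + (10.0000−5.0000)²) = 6.4031

(6.4031, 5.0000, 6.4031)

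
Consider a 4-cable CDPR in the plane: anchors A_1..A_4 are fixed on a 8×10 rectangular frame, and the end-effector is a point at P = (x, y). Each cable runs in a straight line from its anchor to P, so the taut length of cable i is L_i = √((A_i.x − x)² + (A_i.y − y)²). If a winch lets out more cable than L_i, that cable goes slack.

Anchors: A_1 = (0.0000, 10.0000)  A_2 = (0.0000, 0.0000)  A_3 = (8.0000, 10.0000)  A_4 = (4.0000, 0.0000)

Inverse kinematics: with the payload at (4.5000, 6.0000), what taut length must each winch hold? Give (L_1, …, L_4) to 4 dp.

(6.0208, 7.5000, 5.3151, 6.0208)

L_1: Δ = A_1−P = (-4.5000, 4.0000) → ‖Δ‖ = √36.2500 = 6.0208
L_2: Δ = A_2−P = (-4.5000, -6.0000) → ‖Δ‖ = √56.2500 = 7.5000
L_3: Δ = A_3−P = (3.5000, 4.0000) → ‖Δ‖ = √28.2500 = 5.3151
L_4: Δ = A_4−P = (-0.5000, -6.0000) → ‖Δ‖ = √36.2500 = 6.0208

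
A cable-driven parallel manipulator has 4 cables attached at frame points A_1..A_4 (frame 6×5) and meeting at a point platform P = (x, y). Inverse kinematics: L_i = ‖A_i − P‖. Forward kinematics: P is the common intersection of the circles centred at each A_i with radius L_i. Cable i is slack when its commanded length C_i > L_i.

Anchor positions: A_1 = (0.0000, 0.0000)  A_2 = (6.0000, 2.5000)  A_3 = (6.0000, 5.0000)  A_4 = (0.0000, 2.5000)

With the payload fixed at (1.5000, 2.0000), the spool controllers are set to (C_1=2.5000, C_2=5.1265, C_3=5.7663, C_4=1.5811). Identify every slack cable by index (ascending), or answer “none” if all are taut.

2, 3

i=1: geometric 2.5000 vs commanded 2.5000 ⇒ taut
i=2: geometric 4.5277 vs commanded 5.1265 ⇒ slack
i=3: geometric 5.4083 vs commanded 5.7663 ⇒ slack
i=4: geometric 1.5811 vs commanded 1.5811 ⇒ taut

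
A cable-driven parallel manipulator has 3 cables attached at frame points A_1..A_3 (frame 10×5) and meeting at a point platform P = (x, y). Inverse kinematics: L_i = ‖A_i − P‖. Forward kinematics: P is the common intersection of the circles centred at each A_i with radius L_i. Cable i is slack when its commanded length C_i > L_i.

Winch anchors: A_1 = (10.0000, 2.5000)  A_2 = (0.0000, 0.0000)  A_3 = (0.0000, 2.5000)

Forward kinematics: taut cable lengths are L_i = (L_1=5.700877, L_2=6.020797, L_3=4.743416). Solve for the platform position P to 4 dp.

each cable: (A_i−P)·(A_i−P) = L_i²; let k_i = ‖A_i‖²−L_i²
k_1 = 100.0000+6.2500−32.5000 = 73.7500
row 1: 20.0000x + 5.0000y = 110.0000  (k_2=-36.2500)
row 2: 20.0000x + 0.0000y = 90.0000  (k_3=-16.2500)
Cramer on rows 1–2 → x = 4.5000, y = 4.0000

(4.5000, 4.0000)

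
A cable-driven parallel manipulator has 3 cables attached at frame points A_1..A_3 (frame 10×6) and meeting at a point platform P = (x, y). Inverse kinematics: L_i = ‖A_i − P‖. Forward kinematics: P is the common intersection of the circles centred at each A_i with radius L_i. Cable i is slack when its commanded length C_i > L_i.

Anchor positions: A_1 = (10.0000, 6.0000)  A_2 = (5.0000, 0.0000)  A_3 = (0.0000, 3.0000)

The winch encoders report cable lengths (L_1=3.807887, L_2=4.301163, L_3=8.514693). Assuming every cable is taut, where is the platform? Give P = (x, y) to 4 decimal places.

(8.5000, 2.5000)

expand ‖A_i−P‖²=L_i² and subtract eq 1 (q_i ≔ ‖A_i‖²−L_i²)
q_1 = 100.0000+36.0000−14.5000 = 121.5000
eq1−eq2 → [10.0000  12.0000]·P = 115.0000
eq1−eq3 → [20.0000  6.0000]·P = 185.0000
2×2 solve → P = (8.5000, 2.5000)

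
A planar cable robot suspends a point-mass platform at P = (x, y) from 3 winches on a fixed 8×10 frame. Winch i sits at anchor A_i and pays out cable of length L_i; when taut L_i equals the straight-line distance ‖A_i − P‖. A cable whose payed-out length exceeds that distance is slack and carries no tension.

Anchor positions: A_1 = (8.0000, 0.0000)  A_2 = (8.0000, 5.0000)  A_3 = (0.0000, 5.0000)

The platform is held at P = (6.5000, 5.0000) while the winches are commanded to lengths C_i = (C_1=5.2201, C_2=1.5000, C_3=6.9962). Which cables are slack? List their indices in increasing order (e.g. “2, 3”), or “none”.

3

cable 1: √((1.5000)²+(-5.0000)²)=5.2202, C_1=5.2201: taut
cable 2: √((1.5000)²+(0.0000)²)=1.5000, C_2=1.5000: taut
cable 3: √((-6.5000)²+(0.0000)²)=6.5000, C_3=6.9962: slack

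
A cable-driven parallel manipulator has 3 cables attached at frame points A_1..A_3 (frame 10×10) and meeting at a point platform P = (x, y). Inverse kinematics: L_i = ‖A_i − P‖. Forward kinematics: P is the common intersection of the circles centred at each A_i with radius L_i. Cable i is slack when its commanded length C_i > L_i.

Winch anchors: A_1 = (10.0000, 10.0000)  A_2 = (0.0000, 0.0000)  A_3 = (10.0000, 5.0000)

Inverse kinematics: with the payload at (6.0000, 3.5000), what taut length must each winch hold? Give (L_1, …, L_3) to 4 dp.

cable 1: Δx=4.0000, Δy=6.5000; L_1 = √(Δx²+Δy²) = 7.6322
cable 2: Δx=-6.0000, Δy=-3.5000; L_2 = √(Δx²+Δy²) = 6.9462
cable 3: Δx=4.0000, Δy=1.5000; L_3 = √(Δx²+Δy²) = 4.2720

(7.6322, 6.9462, 4.2720)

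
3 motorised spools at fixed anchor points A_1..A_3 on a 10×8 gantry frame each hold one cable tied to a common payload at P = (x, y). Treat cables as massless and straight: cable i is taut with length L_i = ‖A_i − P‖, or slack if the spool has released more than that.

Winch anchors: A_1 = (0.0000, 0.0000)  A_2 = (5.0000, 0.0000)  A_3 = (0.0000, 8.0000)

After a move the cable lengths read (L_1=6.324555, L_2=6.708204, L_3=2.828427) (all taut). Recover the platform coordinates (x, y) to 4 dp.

expand ‖A_i−P‖²=L_i² and subtract eq 1 (c_i ≔ ‖A_i‖²−L_i²)
c_1 = 0.0000+0.0000−40.0000 = -40.0000
eq1−eq2 → [-10.0000  0.0000]·P = -20.0000
eq1−eq3 → [0.0000  -16.0000]·P = -96.0000
2×2 solve → P = (2.0000, 6.0000)

(2.0000, 6.0000)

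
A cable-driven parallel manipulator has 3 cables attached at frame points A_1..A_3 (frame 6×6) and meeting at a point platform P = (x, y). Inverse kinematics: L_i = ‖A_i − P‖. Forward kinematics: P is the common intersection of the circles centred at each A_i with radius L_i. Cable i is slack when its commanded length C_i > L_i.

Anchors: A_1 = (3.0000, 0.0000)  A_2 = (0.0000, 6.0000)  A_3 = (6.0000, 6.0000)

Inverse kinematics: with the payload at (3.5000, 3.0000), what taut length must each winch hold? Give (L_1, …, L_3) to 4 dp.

(3.0414, 4.6098, 3.9051)

L_1: Δ = A_1−P = (-0.5000, -3.0000) → ‖Δ‖ = √9.2500 = 3.0414
L_2: Δ = A_2−P = (-3.5000, 3.0000) → ‖Δ‖ = √21.2500 = 4.6098
L_3: Δ = A_3−P = (2.5000, 3.0000) → ‖Δ‖ = √15.2500 = 3.9051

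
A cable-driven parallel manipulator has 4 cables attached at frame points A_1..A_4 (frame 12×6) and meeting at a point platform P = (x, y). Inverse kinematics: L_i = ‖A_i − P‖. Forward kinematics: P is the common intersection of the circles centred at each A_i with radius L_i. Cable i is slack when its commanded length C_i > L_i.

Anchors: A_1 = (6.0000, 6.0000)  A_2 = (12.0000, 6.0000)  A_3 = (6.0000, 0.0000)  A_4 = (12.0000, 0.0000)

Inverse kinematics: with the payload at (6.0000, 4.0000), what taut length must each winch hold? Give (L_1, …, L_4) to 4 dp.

(2.0000, 6.3246, 4.0000, 7.2111)

cable 1: Δx=0.0000, Δy=2.0000; L_1 = √(Δx²+Δy²) = 2.0000
cable 2: Δx=6.0000, Δy=2.0000; L_2 = √(Δx²+Δy²) = 6.3246
cable 3: Δx=0.0000, Δy=-4.0000; L_3 = √(Δx²+Δy²) = 4.0000
cable 4: Δx=6.0000, Δy=-4.0000; L_4 = √(Δx²+Δy²) = 7.2111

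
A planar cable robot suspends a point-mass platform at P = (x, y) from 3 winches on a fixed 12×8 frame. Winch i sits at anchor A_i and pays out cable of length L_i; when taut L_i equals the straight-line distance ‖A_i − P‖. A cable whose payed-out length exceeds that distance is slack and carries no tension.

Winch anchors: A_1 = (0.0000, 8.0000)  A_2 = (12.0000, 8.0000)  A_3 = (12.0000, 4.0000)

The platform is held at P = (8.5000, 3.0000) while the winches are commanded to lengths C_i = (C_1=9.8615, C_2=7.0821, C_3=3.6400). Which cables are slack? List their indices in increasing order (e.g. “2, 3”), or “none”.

2

cable 1: √((-8.5000)²+(5.0000)²)=9.8615, C_1=9.8615: taut
cable 2: √((3.5000)²+(5.0000)²)=6.1033, C_2=7.0821: slack
cable 3: √((3.5000)²+(1.0000)²)=3.6401, C_3=3.6400: taut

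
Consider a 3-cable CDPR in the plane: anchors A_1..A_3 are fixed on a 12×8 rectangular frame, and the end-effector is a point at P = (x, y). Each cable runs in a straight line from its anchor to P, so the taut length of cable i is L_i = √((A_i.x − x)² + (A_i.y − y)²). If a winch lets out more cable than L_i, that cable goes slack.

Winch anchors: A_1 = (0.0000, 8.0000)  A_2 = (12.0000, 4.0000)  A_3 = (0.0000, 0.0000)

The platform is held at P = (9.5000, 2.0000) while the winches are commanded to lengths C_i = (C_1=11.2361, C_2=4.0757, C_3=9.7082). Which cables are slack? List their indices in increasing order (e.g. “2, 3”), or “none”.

i=1: geometric 11.2361 vs commanded 11.2361 ⇒ taut
i=2: geometric 3.2016 vs commanded 4.0757 ⇒ slack
i=3: geometric 9.7082 vs commanded 9.7082 ⇒ taut

2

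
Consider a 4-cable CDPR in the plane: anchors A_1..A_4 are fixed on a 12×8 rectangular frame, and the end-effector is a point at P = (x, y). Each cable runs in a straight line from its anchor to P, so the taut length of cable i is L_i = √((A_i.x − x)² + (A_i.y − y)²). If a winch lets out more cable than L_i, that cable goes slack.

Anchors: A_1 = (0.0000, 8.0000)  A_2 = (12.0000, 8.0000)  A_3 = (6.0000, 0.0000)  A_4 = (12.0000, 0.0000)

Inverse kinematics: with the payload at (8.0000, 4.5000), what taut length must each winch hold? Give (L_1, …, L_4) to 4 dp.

L_1 = √((0.0000−8.0000)² + (8.0000−4.5000)²) = 8.7321
L_2 = √((12.0000−8.0000)² + (8.0000−4.5000)²) = 5.3151
L_3 = √((6.0000−8.0000)² + (0.0000−4.5000)²) = 4.9244
L_4 = √((12.0000−8.0000)² + (0.0000−4.5000)²) = 6.0208

(8.7321, 5.3151, 4.9244, 6.0208)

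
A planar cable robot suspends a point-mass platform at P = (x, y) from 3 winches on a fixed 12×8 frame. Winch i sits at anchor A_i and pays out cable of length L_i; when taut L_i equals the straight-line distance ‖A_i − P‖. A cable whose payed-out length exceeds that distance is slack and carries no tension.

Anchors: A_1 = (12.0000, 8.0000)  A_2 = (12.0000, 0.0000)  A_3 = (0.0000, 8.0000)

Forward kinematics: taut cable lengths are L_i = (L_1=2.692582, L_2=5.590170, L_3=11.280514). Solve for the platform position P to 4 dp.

(11.0000, 5.5000)

circle eqns → linear via eq_j − eq_1; set k_j = A_j·A_j − L_j²
k_1 = 144.0000+64.0000−7.2500 = 200.7500
0.0000·x + 16.0000·y = k_1−k_2 = 88.0000
24.0000·x + 0.0000·y = k_1−k_3 = 264.0000
solve first two rows → x=11.0000, y=5.5000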